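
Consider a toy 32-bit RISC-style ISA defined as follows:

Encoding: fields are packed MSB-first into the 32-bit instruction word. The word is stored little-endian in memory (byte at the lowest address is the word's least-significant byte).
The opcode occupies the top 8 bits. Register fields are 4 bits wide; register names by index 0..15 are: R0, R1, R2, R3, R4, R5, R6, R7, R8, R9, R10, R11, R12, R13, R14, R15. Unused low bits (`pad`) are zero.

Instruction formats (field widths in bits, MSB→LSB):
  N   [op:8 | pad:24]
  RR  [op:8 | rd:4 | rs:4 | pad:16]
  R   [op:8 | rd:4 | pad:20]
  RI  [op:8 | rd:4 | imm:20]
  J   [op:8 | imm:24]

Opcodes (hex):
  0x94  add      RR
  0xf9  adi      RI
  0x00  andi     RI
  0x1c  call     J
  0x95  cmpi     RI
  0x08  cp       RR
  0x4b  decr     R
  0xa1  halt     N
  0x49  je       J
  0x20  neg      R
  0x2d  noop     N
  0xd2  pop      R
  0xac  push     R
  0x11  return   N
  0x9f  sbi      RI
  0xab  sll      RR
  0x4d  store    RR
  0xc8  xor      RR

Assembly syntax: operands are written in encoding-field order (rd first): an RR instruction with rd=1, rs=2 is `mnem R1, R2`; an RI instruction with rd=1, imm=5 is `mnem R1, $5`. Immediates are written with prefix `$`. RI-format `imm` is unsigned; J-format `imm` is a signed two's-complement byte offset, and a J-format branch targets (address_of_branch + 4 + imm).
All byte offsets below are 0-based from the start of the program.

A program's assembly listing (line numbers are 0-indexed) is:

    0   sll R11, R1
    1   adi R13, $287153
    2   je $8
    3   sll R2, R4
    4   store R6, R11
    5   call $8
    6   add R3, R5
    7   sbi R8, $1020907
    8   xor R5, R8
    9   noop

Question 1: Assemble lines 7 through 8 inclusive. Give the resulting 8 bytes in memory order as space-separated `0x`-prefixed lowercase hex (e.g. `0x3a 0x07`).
line 7 (sbi): pack op=0x9f:8|rd=8:4|imm=1020907:20 = 0x9f8f93eb; little→ eb 93 8f 9f
line 8 (xor): pack op=0xc8:8|rd=5:4|rs=8:4|pad=0:16 = 0xc8580000; little→ 00 00 58 c8

0xeb 0x93 0x8f 0x9f 0x00 0x00 0x58 0xc8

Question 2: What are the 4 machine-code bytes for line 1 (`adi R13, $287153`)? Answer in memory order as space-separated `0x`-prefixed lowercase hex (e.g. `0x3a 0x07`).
0xb1 0x61 0xd4 0xf9

1. adi fields op=0xf9:8|rd=13:4|imm=287153:20 → word f9d461b1h → b1 61 d4 f9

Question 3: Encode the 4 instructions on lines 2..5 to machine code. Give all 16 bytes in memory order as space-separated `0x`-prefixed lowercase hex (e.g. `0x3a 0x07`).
0x08 0x00 0x00 0x49 0x00 0x00 0x24 0xab 0x00 0x00 0x6b 0x4d 0x08 0x00 0x00 0x1c

line 2 (je): pack op=0x49:8|imm=8:24 = 0x49000008; little→ 08 00 00 49
line 3 (sll): pack op=0xab:8|rd=2:4|rs=4:4|pad=0:16 = 0xab240000; little→ 00 00 24 ab
line 4 (store): pack op=0x4d:8|rd=6:4|rs=11:4|pad=0:16 = 0x4d6b0000; little→ 00 00 6b 4d
line 5 (call): pack op=0x1c:8|imm=8:24 = 0x1c000008; little→ 08 00 00 1c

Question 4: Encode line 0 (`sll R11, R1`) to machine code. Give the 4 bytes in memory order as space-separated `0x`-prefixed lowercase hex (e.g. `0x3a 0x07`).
0x00 0x00 0xb1 0xab

0. sll fields op=0xab:8|rd=11:4|rs=1:4|pad=0:16 → word abb10000h → 00 00 b1 ab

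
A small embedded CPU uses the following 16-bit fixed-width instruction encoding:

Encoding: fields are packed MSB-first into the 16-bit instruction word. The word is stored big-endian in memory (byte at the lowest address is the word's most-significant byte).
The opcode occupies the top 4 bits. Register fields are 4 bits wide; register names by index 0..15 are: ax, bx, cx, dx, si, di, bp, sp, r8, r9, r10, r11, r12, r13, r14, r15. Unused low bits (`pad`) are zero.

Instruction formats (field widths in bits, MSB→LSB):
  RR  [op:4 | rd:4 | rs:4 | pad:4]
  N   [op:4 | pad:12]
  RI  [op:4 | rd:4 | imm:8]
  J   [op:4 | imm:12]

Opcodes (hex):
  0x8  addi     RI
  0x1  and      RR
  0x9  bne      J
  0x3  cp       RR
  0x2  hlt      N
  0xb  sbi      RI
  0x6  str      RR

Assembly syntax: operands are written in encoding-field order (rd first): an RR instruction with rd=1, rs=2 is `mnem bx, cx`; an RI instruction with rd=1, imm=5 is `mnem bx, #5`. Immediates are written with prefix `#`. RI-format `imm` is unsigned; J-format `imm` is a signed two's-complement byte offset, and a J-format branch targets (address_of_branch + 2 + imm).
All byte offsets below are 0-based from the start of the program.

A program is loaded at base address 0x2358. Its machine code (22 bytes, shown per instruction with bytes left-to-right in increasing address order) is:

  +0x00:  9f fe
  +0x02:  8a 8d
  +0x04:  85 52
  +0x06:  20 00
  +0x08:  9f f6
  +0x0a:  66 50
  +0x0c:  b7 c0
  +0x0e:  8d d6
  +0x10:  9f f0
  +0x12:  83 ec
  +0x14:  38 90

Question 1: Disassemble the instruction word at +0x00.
bne #-2

@+00  big-endian(9f fe) = 0x9ffe
  opcode bits[15:12]=0x9: bne/J
  imm: (w>>0)&0xfff=0xffe (s12→-2) → #-2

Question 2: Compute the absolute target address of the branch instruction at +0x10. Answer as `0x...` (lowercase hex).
0x235a

@+10  big-endian(9f f0) = 0x9ff0
  opcode bits[15:12]=0x9: bne/J
  imm@[11:0]=0xff0 (s12→-16) ⇒ #-16
  target = base 0x2358 + off 0x10 + 2 + imm -16 = 0x235a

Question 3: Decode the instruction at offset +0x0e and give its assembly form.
@+0e  big-endian(8d d6) = 0x8dd6
  top 4b → 0x8 → addi [RI]
  rd: (w>>8)&0xf=0xd → r13
  imm: (w>>0)&0xff=0xd6 → #214

addi r13, #214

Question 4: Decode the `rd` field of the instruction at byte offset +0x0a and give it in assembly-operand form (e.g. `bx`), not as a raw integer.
+0x0a: 66 50 ⇒ word 0x6650 (big)
  opcode bits[15:12]=0x6: str/RR
  rd: (w>>8)&0xf=0x6 → bp
  rs: (w>>4)&0xf=0x5 → di

bp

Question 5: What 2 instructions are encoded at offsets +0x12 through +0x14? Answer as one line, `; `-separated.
+0x12: 83 ec ⇒ word 0x83ec (big)
  top 4b → 0x8 → addi [RI]
  [11:8] rd=3 = dx
  [7:0] imm=236 = #236
+0x14: 38 90 ⇒ word 0x3890 (big)
  top 4b → 0x3 → cp [RR]
  [11:8] rd=8 = r8
  [7:4] rs=9 = r9

addi dx, #236; cp r8, r9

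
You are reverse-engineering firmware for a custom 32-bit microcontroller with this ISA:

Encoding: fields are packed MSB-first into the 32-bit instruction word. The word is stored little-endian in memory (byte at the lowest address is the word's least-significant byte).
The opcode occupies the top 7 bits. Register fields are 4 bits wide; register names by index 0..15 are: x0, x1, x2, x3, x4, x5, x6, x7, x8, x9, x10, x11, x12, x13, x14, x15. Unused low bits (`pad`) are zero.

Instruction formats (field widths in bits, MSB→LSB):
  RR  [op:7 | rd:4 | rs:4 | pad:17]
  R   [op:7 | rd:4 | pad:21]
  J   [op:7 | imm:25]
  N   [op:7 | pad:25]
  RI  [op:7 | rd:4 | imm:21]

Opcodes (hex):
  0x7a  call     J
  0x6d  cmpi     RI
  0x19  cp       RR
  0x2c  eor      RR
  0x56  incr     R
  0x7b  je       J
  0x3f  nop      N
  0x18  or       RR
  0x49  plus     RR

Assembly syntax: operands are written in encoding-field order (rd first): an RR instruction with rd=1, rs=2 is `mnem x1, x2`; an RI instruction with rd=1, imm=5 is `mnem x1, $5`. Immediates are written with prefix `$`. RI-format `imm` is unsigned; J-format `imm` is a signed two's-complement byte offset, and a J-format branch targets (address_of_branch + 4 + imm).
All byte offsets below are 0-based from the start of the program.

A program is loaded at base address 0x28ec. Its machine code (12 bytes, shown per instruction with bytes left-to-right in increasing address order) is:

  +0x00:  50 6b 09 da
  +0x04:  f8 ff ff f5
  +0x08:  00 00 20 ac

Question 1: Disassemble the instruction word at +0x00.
cmpi x0, $617296

+0x00: 50 6b 09 da ⇒ word 0xda096b50 (little)
  top 7b → 0x6d → cmpi [RI]
  [24:21] rd=0 = x0
  [20:0] imm=617296 = $617296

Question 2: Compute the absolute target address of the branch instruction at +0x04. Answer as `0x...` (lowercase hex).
@+04  little-endian(f8 ff ff f5) = 0xf5fffff8
  top 7b → 0x7a → call [J]
  imm: (w>>0)&0x1ffffff=0x1fffff8 (s25→-8) → $-8
  target = base 0x28ec + off 0x04 + 4 + imm -8 = 0x28ec

0x28ec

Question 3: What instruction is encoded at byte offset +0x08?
incr x1

off 0x08: read 00 00 20 ac as little → 0xac200000
  opcode bits[31:25]=0x56: incr/R
  [24:21] rd=1 = x1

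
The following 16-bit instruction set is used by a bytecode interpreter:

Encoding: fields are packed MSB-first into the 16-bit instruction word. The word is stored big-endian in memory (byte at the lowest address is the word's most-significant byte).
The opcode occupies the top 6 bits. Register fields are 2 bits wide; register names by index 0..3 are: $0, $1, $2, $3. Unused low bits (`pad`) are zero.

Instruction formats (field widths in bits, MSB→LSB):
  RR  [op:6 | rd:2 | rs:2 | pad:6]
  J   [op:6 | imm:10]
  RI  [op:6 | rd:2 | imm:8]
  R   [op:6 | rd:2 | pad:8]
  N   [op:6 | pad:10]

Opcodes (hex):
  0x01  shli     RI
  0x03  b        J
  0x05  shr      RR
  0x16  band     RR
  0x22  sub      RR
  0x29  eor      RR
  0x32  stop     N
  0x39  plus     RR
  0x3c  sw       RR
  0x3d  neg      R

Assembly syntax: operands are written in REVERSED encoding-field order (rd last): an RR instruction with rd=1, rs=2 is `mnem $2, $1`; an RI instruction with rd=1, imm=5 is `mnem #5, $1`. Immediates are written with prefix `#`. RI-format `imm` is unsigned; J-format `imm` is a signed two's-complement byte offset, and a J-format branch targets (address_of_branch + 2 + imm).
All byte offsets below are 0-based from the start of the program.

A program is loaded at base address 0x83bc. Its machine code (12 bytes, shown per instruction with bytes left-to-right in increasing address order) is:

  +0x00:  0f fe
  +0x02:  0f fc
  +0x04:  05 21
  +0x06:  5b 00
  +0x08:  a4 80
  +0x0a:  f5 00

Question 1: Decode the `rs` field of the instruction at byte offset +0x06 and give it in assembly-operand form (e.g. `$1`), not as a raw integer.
$0

@+06  big-endian(5b 00) = 0x5b00
  opcode bits[15:10]=0x16: band/RR
  rd: (w>>8)&0x3=0x3 → $3
  rs: (w>>6)&0x3=0x0 → $0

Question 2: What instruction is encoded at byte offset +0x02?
b #-4

[02] 0f fc → 0x0ffc
  top 6b → 0x3 → b [J]
  [9:0] imm=1020 (s10→-4) = #-4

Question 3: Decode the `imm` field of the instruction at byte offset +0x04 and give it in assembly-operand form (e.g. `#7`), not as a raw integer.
off 0x04: read 05 21 as big → 0x0521
  op=0x0521>>10=0x1 ⇒ shli (RI)
  rd@[9:8]=0x1 ⇒ $1
  imm@[7:0]=0x21 ⇒ #33

#33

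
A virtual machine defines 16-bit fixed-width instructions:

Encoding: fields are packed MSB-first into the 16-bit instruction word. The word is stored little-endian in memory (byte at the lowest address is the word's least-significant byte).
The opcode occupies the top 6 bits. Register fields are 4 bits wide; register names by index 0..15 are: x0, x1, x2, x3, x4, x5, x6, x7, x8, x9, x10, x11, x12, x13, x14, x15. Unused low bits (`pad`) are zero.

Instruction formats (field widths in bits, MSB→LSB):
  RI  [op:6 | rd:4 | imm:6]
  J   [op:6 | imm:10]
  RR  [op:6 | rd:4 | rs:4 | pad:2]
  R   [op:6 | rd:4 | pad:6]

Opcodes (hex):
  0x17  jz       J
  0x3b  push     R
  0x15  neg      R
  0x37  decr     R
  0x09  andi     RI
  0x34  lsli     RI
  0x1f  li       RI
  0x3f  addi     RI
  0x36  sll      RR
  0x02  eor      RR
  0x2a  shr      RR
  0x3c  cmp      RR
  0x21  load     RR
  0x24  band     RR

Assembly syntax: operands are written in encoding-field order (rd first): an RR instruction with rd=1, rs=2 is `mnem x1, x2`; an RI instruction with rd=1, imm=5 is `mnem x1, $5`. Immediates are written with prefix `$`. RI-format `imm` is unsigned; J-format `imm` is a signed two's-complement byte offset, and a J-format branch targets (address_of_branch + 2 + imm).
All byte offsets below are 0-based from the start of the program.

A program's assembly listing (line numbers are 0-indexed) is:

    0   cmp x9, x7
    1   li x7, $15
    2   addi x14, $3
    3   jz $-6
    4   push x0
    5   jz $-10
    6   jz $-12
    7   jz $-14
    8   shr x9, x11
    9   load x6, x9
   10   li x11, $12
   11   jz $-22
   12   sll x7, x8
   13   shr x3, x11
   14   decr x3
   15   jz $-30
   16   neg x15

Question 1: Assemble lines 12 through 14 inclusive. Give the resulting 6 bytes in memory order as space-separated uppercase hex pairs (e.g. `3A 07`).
12. sll fields op=0x36:6|rd=7:4|rs=8:4|pad=0:2 → word d9e0h → e0 d9
13. shr fields op=0x2a:6|rd=3:4|rs=11:4|pad=0:2 → word a8ech → ec a8
14. decr fields op=0x37:6|rd=3:4|pad=0:6 → word dcc0h → c0 dc

E0 D9 EC A8 C0 DC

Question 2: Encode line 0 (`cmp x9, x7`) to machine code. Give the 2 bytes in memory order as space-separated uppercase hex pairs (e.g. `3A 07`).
5C F2

line 0 (cmp): pack op=0x3c:6|rd=9:4|rs=7:4|pad=0:2 = 0xf25c; little→ 5c f2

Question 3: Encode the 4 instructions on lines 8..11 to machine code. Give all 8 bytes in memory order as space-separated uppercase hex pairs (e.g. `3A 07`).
line 8 (shr): pack op=0x2a:6|rd=9:4|rs=11:4|pad=0:2 = 0xaa6c; little→ 6c aa
line 9 (load): pack op=0x21:6|rd=6:4|rs=9:4|pad=0:2 = 0x85a4; little→ a4 85
line 10 (li): pack op=0x1f:6|rd=11:4|imm=12:6 = 0x7ecc; little→ cc 7e
line 11 (jz): pack op=0x17:6|imm=-22:10 = 0x5fea; little→ ea 5f

6C AA A4 85 CC 7E EA 5F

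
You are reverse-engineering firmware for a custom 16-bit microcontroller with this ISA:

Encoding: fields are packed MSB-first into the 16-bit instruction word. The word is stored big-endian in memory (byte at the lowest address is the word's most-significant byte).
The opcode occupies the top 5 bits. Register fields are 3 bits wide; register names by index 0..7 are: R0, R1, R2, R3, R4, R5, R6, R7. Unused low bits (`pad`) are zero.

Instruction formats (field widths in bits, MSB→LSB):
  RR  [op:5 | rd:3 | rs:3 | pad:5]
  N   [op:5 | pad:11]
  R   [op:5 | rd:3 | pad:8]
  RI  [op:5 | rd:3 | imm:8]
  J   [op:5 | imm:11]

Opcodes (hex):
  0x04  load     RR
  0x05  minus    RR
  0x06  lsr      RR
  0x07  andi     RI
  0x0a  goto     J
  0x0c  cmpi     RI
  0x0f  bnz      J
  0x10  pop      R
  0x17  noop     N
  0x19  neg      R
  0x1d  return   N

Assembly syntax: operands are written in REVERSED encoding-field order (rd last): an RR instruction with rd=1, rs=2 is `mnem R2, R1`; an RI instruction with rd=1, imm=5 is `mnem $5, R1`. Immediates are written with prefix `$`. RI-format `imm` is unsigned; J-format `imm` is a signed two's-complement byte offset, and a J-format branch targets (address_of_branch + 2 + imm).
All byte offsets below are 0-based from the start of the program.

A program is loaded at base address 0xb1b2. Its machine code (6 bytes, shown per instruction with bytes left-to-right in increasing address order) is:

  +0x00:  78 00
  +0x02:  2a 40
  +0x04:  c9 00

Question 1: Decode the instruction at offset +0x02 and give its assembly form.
[02] 2a 40 → 0x2a40
  op=0x2a40>>11=0x5 ⇒ minus (RR)
  rd: (w>>8)&0x7=0x2 → R2
  rs: (w>>5)&0x7=0x2 → R2

minus R2, R2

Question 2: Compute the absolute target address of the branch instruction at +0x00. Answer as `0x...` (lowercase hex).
0xb1b4

+0x00: 78 00 ⇒ word 0x7800 (big)
  top 5b → 0xf → bnz [J]
  [10:0] imm=0 = $0
  target = base 0xb1b2 + off 0x00 + 2 + imm 0 = 0xb1b4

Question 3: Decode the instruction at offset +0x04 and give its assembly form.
neg R1

+0x04: c9 00 ⇒ word 0xc900 (big)
  top 5b → 0x19 → neg [R]
  rd@[10:8]=0x1 ⇒ R1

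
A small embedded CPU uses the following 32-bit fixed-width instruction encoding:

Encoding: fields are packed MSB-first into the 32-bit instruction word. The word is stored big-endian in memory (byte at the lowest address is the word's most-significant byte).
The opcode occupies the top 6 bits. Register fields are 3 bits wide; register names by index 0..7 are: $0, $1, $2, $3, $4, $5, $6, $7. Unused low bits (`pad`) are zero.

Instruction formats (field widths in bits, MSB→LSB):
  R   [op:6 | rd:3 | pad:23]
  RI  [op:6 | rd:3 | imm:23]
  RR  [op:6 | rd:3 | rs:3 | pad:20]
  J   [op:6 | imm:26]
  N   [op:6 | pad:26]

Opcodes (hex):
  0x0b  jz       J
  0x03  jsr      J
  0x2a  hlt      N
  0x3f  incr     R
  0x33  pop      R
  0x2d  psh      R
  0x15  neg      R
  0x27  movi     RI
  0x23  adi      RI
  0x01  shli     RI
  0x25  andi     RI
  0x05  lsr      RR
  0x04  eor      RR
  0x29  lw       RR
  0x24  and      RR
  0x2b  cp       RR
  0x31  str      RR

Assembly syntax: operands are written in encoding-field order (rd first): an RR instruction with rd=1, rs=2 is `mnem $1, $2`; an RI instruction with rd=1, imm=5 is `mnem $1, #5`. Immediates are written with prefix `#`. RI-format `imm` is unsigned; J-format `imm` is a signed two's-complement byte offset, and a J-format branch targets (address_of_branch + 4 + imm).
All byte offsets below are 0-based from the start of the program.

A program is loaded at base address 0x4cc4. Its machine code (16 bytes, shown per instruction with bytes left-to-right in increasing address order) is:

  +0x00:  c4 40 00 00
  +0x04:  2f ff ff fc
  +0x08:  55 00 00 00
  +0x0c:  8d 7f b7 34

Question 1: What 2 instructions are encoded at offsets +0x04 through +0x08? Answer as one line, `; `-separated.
[04] 2f ff ff fc → 0x2ffffffc
  op=0x2ffffffc>>26=0xb ⇒ jz (J)
  [25:0] imm=67108860 (s26→-4) = #-4
[08] 55 00 00 00 → 0x55000000
  op=0x55000000>>26=0x15 ⇒ neg (R)
  [25:23] rd=2 = $2

jz #-4; neg $2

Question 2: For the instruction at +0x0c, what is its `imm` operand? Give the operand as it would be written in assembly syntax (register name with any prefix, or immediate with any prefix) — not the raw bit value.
#8369972

[0c] 8d 7f b7 34 → 0x8d7fb734
  top 6b → 0x23 → adi [RI]
  rd: (w>>23)&0x7=0x2 → $2
  imm: (w>>0)&0x7fffff=0x7fb734 → #8369972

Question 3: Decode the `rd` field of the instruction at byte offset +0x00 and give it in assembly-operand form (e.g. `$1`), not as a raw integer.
[00] c4 40 00 00 → 0xc4400000
  top 6b → 0x31 → str [RR]
  rd: (w>>23)&0x7=0x0 → $0
  rs: (w>>20)&0x7=0x4 → $4

$0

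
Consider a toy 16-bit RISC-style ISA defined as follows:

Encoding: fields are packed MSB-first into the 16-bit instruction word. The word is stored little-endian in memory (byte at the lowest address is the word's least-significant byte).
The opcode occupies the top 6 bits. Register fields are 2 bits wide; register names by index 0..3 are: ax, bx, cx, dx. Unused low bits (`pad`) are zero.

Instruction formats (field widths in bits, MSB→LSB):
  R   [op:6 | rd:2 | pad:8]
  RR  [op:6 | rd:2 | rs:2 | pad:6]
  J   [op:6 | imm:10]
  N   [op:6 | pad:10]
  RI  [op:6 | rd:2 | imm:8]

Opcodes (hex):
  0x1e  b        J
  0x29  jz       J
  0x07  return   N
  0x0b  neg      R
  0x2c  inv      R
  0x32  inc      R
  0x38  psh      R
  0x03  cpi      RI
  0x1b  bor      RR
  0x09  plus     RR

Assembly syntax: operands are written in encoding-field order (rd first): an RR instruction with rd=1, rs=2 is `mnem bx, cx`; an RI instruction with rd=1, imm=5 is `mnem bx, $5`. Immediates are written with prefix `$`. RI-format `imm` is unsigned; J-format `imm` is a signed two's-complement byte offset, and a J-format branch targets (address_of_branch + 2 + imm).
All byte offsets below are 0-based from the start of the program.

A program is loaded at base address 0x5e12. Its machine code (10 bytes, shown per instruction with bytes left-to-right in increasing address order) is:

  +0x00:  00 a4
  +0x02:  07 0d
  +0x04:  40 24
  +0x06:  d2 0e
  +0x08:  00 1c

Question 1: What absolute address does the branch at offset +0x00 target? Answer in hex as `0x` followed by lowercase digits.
+0x00: 00 a4 ⇒ word 0xa400 (little)
  op=0xa400>>10=0x29 ⇒ jz (J)
  imm@[9:0]=0x0 ⇒ $0
  target = base 0x5e12 + off 0x00 + 2 + imm 0 = 0x5e14

0x5e14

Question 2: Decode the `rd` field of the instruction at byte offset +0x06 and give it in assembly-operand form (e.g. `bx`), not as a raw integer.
cx

+0x06: d2 0e ⇒ word 0x0ed2 (little)
  op=0x0ed2>>10=0x3 ⇒ cpi (RI)
  rd@[9:8]=0x2 ⇒ cx
  imm@[7:0]=0xd2 ⇒ $210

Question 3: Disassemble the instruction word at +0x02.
+0x02: 07 0d ⇒ word 0x0d07 (little)
  opcode bits[15:10]=0x3: cpi/RI
  [9:8] rd=1 = bx
  [7:0] imm=7 = $7

cpi bx, $7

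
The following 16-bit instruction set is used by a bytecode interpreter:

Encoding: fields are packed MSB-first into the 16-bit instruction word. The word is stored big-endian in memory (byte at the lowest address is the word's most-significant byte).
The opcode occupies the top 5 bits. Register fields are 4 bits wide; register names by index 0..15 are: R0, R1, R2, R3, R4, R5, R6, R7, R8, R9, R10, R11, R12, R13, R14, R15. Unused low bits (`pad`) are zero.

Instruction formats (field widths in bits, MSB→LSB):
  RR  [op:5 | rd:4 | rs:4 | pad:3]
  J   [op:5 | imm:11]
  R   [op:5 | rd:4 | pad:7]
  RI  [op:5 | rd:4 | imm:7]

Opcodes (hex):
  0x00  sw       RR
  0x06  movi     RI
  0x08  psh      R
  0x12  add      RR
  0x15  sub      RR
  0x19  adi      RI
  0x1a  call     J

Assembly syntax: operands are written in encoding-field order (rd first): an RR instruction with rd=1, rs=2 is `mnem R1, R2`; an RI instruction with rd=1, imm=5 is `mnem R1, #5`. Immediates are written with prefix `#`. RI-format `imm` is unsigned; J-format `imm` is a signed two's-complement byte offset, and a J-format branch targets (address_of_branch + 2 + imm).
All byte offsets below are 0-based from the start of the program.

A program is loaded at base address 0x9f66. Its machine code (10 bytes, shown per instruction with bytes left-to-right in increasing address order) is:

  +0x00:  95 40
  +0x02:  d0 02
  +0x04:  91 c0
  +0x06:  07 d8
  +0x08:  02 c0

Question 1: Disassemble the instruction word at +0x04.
add R3, R8

off 0x04: read 91 c0 as big → 0x91c0
  opcode bits[15:11]=0x12: add/RR
  rd@[10:7]=0x3 ⇒ R3
  rs@[6:3]=0x8 ⇒ R8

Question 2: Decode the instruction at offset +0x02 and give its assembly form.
call #2

+0x02: d0 02 ⇒ word 0xd002 (big)
  top 5b → 0x1a → call [J]
  imm@[10:0]=0x2 ⇒ #2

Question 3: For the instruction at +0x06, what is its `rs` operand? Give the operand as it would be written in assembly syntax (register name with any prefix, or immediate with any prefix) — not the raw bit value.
[06] 07 d8 → 0x07d8
  top 5b → 0x0 → sw [RR]
  [10:7] rd=15 = R15
  [6:3] rs=11 = R11

R11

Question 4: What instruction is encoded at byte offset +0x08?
+0x08: 02 c0 ⇒ word 0x02c0 (big)
  op=0x02c0>>11=0x0 ⇒ sw (RR)
  [10:7] rd=5 = R5
  [6:3] rs=8 = R8

sw R5, R8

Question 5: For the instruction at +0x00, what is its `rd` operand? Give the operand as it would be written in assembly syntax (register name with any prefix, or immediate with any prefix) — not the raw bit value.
off 0x00: read 95 40 as big → 0x9540
  top 5b → 0x12 → add [RR]
  [10:7] rd=10 = R10
  [6:3] rs=8 = R8

R10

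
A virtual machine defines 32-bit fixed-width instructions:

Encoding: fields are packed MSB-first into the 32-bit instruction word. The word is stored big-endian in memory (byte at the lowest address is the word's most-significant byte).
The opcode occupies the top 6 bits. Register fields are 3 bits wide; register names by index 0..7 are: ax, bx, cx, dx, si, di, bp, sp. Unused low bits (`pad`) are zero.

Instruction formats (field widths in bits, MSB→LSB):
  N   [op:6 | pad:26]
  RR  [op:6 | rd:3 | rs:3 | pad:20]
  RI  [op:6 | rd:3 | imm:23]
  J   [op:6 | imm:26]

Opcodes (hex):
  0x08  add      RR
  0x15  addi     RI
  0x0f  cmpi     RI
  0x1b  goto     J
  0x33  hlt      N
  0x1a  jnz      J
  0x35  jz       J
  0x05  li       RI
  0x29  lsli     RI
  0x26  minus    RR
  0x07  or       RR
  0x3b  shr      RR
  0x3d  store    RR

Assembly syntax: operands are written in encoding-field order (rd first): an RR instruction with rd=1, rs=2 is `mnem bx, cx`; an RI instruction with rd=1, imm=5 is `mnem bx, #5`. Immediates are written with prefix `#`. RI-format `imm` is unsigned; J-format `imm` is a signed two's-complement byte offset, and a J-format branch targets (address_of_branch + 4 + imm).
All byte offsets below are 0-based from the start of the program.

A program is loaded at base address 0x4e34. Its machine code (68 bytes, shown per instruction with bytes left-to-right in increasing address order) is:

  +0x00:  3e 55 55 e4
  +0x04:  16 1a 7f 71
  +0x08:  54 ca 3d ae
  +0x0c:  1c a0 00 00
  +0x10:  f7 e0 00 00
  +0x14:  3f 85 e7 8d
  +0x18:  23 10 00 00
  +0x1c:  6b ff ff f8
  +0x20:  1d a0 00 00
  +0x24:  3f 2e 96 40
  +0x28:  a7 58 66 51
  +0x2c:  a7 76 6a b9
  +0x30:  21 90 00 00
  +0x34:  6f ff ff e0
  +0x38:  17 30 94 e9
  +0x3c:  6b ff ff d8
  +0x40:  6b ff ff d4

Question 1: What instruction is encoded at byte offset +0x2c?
lsli bp, #7760569

+0x2c: a7 76 6a b9 ⇒ word 0xa7766ab9 (big)
  op=0xa7766ab9>>26=0x29 ⇒ lsli (RI)
  [25:23] rd=6 = bp
  [22:0] imm=7760569 = #7760569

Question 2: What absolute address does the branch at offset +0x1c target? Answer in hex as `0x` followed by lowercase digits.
[1c] 6b ff ff f8 → 0x6bfffff8
  top 6b → 0x1a → jnz [J]
  imm@[25:0]=0x3fffff8 (s26→-8) ⇒ #-8
  target = base 0x4e34 + off 0x1c + 4 + imm -8 = 0x4e4c

0x4e4c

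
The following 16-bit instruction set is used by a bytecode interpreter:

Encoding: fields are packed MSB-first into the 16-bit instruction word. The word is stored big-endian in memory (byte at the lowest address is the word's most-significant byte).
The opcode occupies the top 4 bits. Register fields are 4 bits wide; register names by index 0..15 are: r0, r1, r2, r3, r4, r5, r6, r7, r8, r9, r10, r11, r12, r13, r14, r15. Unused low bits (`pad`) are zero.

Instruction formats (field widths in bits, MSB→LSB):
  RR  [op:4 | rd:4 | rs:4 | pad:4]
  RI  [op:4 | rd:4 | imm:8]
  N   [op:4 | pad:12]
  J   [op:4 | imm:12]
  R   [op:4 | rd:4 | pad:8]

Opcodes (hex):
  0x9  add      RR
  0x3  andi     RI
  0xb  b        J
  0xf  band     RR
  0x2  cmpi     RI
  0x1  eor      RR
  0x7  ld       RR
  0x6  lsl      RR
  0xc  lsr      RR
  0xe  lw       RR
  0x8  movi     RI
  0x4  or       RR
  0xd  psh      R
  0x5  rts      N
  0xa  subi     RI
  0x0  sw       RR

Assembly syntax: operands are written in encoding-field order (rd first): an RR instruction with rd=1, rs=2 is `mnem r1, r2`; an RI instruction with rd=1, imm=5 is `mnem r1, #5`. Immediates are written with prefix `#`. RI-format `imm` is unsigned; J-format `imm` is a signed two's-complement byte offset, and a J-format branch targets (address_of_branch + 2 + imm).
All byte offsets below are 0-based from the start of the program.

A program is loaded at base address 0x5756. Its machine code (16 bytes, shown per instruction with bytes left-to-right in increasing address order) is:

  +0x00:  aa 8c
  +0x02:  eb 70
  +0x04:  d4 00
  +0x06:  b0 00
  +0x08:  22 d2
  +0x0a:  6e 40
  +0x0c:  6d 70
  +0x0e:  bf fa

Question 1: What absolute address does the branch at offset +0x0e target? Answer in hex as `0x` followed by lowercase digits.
0x5760

+0x0e: bf fa ⇒ word 0xbffa (big)
  top 4b → 0xb → b [J]
  imm@[11:0]=0xffa (s12→-6) ⇒ #-6
  target = base 0x5756 + off 0x0e + 2 + imm -6 = 0x5760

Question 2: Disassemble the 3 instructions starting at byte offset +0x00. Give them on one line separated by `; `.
off 0x00: read aa 8c as big → 0xaa8c
  opcode bits[15:12]=0xa: subi/RI
  rd@[11:8]=0xa ⇒ r10
  imm@[7:0]=0x8c ⇒ #140
off 0x02: read eb 70 as big → 0xeb70
  opcode bits[15:12]=0xe: lw/RR
  rd@[11:8]=0xb ⇒ r11
  rs@[7:4]=0x7 ⇒ r7
off 0x04: read d4 00 as big → 0xd400
  opcode bits[15:12]=0xd: psh/R
  rd@[11:8]=0x4 ⇒ r4

subi r10, #140; lw r11, r7; psh r4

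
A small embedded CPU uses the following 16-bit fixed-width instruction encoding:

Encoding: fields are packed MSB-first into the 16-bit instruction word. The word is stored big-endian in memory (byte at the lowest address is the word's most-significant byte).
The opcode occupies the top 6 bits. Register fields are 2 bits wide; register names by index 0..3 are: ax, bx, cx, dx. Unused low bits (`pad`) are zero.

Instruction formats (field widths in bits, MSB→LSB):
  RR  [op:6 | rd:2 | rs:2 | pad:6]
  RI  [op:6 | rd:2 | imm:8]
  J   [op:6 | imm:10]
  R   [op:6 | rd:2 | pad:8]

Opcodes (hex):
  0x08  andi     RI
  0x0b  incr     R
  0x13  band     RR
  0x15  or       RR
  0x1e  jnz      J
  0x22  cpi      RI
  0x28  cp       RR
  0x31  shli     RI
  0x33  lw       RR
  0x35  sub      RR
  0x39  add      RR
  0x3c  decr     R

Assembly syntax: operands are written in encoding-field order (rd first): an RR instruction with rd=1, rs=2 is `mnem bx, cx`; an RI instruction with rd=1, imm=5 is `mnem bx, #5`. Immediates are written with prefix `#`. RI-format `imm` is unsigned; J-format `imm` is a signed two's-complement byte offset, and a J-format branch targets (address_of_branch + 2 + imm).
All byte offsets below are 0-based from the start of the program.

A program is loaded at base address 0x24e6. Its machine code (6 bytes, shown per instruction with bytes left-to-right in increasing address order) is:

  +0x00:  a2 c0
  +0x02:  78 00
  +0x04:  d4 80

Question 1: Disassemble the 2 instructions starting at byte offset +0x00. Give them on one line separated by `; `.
cp cx, dx; jnz #0

+0x00: a2 c0 ⇒ word 0xa2c0 (big)
  top 6b → 0x28 → cp [RR]
  rd: (w>>8)&0x3=0x2 → cx
  rs: (w>>6)&0x3=0x3 → dx
+0x02: 78 00 ⇒ word 0x7800 (big)
  top 6b → 0x1e → jnz [J]
  imm: (w>>0)&0x3ff=0x0 → #0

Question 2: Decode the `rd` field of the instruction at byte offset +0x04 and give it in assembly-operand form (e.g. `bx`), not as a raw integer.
ax

+0x04: d4 80 ⇒ word 0xd480 (big)
  top 6b → 0x35 → sub [RR]
  rd@[9:8]=0x0 ⇒ ax
  rs@[7:6]=0x2 ⇒ cx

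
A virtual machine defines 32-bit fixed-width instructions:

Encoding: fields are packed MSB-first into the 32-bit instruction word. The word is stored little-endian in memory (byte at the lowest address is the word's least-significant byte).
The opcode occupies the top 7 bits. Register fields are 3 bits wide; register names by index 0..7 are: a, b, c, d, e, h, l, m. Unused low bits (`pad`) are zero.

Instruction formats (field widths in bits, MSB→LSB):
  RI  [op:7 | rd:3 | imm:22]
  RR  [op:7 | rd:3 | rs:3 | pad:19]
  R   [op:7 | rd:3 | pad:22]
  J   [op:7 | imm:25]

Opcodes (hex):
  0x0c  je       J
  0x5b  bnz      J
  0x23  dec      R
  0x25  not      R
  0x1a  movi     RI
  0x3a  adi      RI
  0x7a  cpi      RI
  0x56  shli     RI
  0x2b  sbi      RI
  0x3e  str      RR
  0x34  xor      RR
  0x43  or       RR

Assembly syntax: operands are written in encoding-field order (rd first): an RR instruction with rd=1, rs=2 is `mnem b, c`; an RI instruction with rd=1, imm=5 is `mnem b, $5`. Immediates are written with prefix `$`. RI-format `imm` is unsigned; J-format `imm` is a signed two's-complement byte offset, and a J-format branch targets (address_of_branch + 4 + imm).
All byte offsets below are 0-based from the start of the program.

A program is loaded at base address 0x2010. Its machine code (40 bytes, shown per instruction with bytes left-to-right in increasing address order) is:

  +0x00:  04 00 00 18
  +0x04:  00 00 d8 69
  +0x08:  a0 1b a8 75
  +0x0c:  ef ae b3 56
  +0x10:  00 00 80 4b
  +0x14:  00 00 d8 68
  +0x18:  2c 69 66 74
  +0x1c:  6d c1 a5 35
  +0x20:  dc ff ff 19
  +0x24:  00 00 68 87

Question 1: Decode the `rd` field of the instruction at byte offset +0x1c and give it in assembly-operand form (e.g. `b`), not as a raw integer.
off 0x1c: read 6d c1 a5 35 as little → 0x35a5c16d
  top 7b → 0x1a → movi [RI]
  rd@[24:22]=0x6 ⇒ l
  imm@[21:0]=0x25c16d ⇒ $2474349

l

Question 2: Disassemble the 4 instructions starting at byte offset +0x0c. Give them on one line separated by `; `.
@+0c  little-endian(ef ae b3 56) = 0x56b3aeef
  op=0x56b3aeef>>25=0x2b ⇒ sbi (RI)
  [24:22] rd=2 = c
  [21:0] imm=3387119 = $3387119
@+10  little-endian(00 00 80 4b) = 0x4b800000
  op=0x4b800000>>25=0x25 ⇒ not (R)
  [24:22] rd=6 = l
@+14  little-endian(00 00 d8 68) = 0x68d80000
  op=0x68d80000>>25=0x34 ⇒ xor (RR)
  [24:22] rd=3 = d
  [21:19] rs=3 = d
@+18  little-endian(2c 69 66 74) = 0x7466692c
  op=0x7466692c>>25=0x3a ⇒ adi (RI)
  [24:22] rd=1 = b
  [21:0] imm=2517292 = $2517292

sbi c, $3387119; not l; xor d, d; adi b, $2517292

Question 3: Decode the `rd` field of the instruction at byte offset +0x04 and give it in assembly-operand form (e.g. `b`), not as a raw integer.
m

[04] 00 00 d8 69 → 0x69d80000
  op=0x69d80000>>25=0x34 ⇒ xor (RR)
  rd: (w>>22)&0x7=0x7 → m
  rs: (w>>19)&0x7=0x3 → d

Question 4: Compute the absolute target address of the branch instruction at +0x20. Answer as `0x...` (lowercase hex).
0x2010

[20] dc ff ff 19 → 0x19ffffdc
  top 7b → 0xc → je [J]
  imm: (w>>0)&0x1ffffff=0x1ffffdc (s25→-36) → $-36
  target = base 0x2010 + off 0x20 + 4 + imm -36 = 0x2010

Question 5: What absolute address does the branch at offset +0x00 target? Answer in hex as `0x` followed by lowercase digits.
0x2018

@+00  little-endian(04 00 00 18) = 0x18000004
  op=0x18000004>>25=0xc ⇒ je (J)
  imm@[24:0]=0x4 ⇒ $4
  target = base 0x2010 + off 0x00 + 4 + imm 4 = 0x2018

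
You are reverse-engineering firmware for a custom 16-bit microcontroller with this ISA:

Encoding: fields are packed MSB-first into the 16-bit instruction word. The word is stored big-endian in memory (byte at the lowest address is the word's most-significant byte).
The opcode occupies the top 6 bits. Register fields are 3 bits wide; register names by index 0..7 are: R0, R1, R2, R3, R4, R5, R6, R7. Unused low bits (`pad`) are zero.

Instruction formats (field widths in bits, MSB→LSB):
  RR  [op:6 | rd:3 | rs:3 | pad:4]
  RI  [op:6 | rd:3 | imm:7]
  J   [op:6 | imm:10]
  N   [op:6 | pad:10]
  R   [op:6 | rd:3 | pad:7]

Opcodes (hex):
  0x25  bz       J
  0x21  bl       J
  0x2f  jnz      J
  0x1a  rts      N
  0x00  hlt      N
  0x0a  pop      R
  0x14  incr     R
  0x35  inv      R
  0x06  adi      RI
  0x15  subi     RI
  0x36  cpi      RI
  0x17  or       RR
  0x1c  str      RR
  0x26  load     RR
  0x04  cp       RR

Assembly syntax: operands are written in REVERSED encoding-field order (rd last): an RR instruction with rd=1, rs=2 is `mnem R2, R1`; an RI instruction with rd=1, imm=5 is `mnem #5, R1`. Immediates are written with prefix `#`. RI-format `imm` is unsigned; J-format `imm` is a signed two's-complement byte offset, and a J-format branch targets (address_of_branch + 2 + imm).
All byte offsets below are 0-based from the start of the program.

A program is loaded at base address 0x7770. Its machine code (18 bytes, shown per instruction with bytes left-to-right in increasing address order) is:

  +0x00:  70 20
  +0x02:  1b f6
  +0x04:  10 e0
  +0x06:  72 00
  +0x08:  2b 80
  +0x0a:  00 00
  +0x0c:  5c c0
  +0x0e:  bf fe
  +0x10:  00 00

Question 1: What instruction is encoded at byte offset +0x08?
pop R7

[08] 2b 80 → 0x2b80
  top 6b → 0xa → pop [R]
  rd@[9:7]=0x7 ⇒ R7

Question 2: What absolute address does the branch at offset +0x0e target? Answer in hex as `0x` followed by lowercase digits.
0x777e

[0e] bf fe → 0xbffe
  top 6b → 0x2f → jnz [J]
  imm: (w>>0)&0x3ff=0x3fe (s10→-2) → #-2
  target = base 0x7770 + off 0x0e + 2 + imm -2 = 0x777e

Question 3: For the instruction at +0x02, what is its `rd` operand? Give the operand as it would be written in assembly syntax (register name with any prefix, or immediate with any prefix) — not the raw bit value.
R7

+0x02: 1b f6 ⇒ word 0x1bf6 (big)
  op=0x1bf6>>10=0x6 ⇒ adi (RI)
  rd: (w>>7)&0x7=0x7 → R7
  imm: (w>>0)&0x7f=0x76 → #118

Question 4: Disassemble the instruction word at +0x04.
cp R6, R1

+0x04: 10 e0 ⇒ word 0x10e0 (big)
  top 6b → 0x4 → cp [RR]
  [9:7] rd=1 = R1
  [6:4] rs=6 = R6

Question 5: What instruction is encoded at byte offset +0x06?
@+06  big-endian(72 00) = 0x7200
  opcode bits[15:10]=0x1c: str/RR
  rd@[9:7]=0x4 ⇒ R4
  rs@[6:4]=0x0 ⇒ R0

str R0, R4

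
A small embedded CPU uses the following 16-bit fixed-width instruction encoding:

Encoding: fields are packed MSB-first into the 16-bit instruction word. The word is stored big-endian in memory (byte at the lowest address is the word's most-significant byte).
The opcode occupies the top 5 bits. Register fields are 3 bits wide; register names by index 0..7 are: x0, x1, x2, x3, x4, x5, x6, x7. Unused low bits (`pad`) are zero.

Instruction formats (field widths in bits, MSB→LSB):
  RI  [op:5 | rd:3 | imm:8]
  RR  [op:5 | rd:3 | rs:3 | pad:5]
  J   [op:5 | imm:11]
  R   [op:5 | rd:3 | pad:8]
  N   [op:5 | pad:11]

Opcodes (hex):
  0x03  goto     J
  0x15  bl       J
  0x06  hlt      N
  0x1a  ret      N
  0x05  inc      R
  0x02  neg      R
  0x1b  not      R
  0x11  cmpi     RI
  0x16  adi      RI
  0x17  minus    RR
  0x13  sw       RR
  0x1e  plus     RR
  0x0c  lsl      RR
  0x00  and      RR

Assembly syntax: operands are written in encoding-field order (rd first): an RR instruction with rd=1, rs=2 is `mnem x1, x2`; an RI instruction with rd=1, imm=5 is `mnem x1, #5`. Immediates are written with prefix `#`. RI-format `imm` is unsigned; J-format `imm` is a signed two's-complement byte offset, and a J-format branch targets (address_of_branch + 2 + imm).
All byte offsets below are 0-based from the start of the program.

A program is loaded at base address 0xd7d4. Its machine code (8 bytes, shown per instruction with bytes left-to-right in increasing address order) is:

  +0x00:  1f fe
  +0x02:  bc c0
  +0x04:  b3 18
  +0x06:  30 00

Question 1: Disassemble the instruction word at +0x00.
goto #-2

@+00  big-endian(1f fe) = 0x1ffe
  opcode bits[15:11]=0x3: goto/J
  [10:0] imm=2046 (s11→-2) = #-2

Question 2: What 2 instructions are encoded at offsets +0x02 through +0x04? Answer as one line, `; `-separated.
minus x4, x6; adi x3, #24

@+02  big-endian(bc c0) = 0xbcc0
  op=0xbcc0>>11=0x17 ⇒ minus (RR)
  [10:8] rd=4 = x4
  [7:5] rs=6 = x6
@+04  big-endian(b3 18) = 0xb318
  op=0xb318>>11=0x16 ⇒ adi (RI)
  [10:8] rd=3 = x3
  [7:0] imm=24 = #24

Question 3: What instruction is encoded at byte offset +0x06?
off 0x06: read 30 00 as big → 0x3000
  op=0x3000>>11=0x6 ⇒ hlt (N)

hlt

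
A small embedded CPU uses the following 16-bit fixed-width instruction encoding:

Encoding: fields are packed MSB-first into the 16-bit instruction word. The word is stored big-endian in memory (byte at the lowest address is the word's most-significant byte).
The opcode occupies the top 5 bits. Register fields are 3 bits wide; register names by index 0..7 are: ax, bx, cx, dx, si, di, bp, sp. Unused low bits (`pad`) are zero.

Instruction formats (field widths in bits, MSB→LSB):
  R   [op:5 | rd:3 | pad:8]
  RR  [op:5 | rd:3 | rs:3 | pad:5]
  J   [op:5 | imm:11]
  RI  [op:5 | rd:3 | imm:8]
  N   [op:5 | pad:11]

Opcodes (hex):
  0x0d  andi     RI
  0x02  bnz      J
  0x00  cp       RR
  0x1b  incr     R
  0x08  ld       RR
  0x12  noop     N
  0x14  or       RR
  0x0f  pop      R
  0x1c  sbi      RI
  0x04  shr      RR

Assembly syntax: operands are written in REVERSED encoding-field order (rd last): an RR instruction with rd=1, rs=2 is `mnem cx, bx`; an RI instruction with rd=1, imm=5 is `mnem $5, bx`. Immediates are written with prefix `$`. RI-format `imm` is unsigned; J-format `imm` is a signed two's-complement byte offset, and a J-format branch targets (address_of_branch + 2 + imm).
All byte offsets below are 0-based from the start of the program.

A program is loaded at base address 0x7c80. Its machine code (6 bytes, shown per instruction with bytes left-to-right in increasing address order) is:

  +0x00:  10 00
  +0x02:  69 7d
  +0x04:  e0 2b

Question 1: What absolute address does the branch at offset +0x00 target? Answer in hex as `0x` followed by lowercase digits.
0x7c82

@+00  big-endian(10 00) = 0x1000
  op=0x1000>>11=0x2 ⇒ bnz (J)
  imm: (w>>0)&0x7ff=0x0 → $0
  target = base 0x7c80 + off 0x00 + 2 + imm 0 = 0x7c82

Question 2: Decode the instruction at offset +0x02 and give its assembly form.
andi $125, bx

@+02  big-endian(69 7d) = 0x697d
  top 5b → 0xd → andi [RI]
  [10:8] rd=1 = bx
  [7:0] imm=125 = $125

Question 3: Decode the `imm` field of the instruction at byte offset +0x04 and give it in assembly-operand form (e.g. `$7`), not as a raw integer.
+0x04: e0 2b ⇒ word 0xe02b (big)
  top 5b → 0x1c → sbi [RI]
  rd: (w>>8)&0x7=0x0 → ax
  imm: (w>>0)&0xff=0x2b → $43

$43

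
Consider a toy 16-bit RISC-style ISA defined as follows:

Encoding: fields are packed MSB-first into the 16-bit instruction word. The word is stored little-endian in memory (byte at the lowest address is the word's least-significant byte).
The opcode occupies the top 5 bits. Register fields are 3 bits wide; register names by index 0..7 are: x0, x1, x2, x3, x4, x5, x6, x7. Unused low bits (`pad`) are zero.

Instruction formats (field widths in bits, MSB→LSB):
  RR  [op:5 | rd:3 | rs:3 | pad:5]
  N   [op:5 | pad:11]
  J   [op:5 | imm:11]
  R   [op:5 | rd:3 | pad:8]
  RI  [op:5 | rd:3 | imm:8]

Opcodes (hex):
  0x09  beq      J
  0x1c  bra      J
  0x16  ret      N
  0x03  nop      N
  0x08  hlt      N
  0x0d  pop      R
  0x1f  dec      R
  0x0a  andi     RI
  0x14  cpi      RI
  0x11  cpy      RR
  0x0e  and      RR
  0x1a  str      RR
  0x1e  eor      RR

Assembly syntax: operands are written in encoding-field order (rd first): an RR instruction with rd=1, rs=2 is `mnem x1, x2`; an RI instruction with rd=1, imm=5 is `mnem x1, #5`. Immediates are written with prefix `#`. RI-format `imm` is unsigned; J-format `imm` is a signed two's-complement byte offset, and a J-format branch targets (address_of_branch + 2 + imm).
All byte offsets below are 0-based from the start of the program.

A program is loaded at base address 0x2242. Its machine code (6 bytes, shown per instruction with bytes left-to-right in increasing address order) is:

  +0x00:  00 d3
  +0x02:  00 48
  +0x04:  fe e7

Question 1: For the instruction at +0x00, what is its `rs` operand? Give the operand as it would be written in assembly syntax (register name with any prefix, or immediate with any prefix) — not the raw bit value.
off 0x00: read 00 d3 as little → 0xd300
  top 5b → 0x1a → str [RR]
  rd: (w>>8)&0x7=0x3 → x3
  rs: (w>>5)&0x7=0x0 → x0

x0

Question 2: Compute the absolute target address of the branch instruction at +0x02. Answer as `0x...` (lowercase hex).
0x2246

+0x02: 00 48 ⇒ word 0x4800 (little)
  top 5b → 0x9 → beq [J]
  imm: (w>>0)&0x7ff=0x0 → #0
  target = base 0x2242 + off 0x02 + 2 + imm 0 = 0x2246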